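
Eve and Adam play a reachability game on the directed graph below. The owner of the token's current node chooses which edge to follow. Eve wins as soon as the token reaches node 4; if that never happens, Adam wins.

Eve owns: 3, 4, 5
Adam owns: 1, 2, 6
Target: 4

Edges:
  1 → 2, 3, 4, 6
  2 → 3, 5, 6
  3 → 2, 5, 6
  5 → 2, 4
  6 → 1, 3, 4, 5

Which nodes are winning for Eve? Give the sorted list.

3, 4, 5

A0 = {4}
A1: add {5} — 5 (Eve) has 5→4.
A2: add {3} — 3 (Eve) has 3→5.
A3 = A2; e.g. 1 (Adam) can still go to 2. Fixed point.
Eve's winning region = {3, 4, 5}.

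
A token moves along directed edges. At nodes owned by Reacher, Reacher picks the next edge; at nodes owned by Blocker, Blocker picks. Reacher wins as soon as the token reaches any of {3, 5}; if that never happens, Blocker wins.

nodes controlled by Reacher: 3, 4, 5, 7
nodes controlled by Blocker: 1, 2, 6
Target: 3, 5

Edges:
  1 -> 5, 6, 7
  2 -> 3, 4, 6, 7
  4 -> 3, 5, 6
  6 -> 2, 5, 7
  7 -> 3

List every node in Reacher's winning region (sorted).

3, 4, 5, 7

A0 = {3, 5}
A1: add {4, 7} — 4 (Reacher) has 4→3; 7 (Reacher) has 7→3.
A2 = A1; e.g. 1 (Blocker) can still go to 6. Fixed point.
Reacher's winning region = {3, 4, 5, 7}.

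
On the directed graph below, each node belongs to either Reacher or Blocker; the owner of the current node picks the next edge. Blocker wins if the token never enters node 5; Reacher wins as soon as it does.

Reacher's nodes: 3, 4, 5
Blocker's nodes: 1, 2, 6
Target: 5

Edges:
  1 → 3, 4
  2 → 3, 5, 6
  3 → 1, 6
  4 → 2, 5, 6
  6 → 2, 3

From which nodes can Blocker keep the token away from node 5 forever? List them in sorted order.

1, 2, 3, 6

A0 = {5}
A1: add {4} — 4 (Reacher) has 4→5.
A2 = A1; e.g. 1 (Blocker) can still go to 3. Fixed point.
Reacher's attractor = {4, 5}; Blocker avoids the target exactly from the complement.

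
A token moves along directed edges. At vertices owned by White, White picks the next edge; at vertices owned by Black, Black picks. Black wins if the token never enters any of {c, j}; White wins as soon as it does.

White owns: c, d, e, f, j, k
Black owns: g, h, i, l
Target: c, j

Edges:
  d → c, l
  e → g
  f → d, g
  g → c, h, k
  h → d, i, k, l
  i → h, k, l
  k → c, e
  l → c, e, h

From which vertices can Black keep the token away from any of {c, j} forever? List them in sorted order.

A0 = {c, j}
A1: add {d, k} — d (White) has d→c; k (White) has k→c.
A2: add {f} — f (White) has f→d.
A3 = A2; e.g. e (White) has no edge into A2. Fixed point.
White's attractor = {c, d, f, j, k}; Black avoids the target exactly from the complement.

e, g, h, i, l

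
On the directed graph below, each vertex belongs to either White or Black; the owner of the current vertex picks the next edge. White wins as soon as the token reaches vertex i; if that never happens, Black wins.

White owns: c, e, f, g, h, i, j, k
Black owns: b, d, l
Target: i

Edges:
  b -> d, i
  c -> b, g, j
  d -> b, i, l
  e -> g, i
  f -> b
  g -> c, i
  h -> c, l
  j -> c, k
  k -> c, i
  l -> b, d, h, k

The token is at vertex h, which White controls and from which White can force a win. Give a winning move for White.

A0 = {i}
A1: add {e, g, k} — e (White) has e→i; g (White) has g→i; k (White) has k→i.
A2: add {c, j} — c (White) has c→g; j (White) has j→k.
A3: add {h} — h (White) has h→c.
A4 = A3; e.g. b (Black) can still go to d. Fixed point.
From h, successor c is in the attractor (rank 2); the other successor l is not.

c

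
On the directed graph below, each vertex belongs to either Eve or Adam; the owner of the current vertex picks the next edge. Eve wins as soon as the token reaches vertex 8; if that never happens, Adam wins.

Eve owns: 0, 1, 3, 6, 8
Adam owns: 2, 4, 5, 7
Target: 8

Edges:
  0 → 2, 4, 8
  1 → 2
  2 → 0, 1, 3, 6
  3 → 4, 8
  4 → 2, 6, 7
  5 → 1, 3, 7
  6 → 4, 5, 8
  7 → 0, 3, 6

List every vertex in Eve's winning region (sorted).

A0 = {8}
A1: add {0, 3, 6} — 0 (Eve) has 0→8; 3 (Eve) has 3→8; 6 (Eve) has 6→8.
A2: add {7} — 7 (Adam): all of {0, 3, 6} already in.
A3 = A2; e.g. 1 (Eve) has no edge into A2. Fixed point.
Eve's winning region = {0, 3, 6, 7, 8}.

0, 3, 6, 7, 8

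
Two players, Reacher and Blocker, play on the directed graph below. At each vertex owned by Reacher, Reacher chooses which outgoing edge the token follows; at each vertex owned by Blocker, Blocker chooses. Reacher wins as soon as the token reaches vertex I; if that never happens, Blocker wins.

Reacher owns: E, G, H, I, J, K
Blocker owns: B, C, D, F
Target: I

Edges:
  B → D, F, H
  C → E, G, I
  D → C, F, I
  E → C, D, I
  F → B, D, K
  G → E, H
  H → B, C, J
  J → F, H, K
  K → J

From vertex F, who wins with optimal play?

Blocker

A0 = {I}
A1: add {E} — E (Reacher) has E→I.
A2: add {G} — G (Reacher) has G→E.
A3: add {C} — C (Blocker): all of {E, G, I} already in.
A4: add {H} — H (Reacher) has H→C.
A5: add {J} — J (Reacher) has J→H.
A6: add {K} — K (Reacher) has K→J.
A7 = A6; e.g. B (Blocker) can still go to D. Fixed point.
F never enters the attractor, so Blocker can avoid the target forever.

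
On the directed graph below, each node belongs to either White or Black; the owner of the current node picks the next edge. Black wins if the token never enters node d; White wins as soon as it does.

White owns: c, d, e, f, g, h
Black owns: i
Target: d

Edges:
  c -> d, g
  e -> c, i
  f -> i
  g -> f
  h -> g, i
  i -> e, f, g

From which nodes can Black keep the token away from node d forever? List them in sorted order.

A0 = {d}
A1: add {c} — c (White) has c→d.
A2: add {e} — e (White) has e→c.
A3 = A2; e.g. f (White) has no edge into A2. Fixed point.
White's attractor = {c, d, e}; Black avoids the target exactly from the complement.

f, g, h, i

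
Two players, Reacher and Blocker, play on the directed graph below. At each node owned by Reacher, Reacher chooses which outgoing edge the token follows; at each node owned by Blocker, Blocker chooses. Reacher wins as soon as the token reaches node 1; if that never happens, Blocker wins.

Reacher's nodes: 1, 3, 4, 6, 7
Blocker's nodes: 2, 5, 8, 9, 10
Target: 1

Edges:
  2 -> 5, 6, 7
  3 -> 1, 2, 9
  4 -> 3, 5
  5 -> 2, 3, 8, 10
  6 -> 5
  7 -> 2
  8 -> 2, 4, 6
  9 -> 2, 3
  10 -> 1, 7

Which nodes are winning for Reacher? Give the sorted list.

1, 3, 4

A0 = {1}
A1: add {3} — 3 (Reacher) has 3→1.
A2: add {4} — 4 (Reacher) has 4→3.
A3 = A2; e.g. 2 (Blocker) can still go to 5. Fixed point.
Reacher's winning region = {1, 3, 4}.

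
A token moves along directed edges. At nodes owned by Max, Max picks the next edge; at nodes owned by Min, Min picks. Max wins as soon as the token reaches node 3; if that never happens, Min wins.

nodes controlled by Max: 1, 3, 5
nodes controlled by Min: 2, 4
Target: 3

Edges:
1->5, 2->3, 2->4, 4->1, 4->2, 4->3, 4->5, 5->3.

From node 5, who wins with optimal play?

Max

A0 = {3}
A1: add {5} — 5 (Max) has 5→3.
5 ∈ A1, so Max can force the target.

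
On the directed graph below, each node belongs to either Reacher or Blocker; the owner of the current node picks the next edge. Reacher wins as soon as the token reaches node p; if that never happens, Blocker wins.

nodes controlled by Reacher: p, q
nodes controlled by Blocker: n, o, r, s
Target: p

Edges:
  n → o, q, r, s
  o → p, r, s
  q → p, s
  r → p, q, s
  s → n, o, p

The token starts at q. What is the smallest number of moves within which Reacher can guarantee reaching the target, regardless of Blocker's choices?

1

A0 = {p}
A1: add {q} — q (Reacher) has q→p.
A2 = A1; e.g. n (Blocker) can still go to o. Fixed point.
q enters the attractor at level 1, so Reacher can force the target in 1 move from there.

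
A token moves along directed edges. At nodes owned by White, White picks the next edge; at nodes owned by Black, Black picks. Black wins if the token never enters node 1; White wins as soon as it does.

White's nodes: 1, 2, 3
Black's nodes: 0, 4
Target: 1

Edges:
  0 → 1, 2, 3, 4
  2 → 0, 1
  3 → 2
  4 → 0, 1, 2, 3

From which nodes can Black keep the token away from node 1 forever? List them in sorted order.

0, 4

A0 = {1}
A1: add {2} — 2 (White) has 2→1.
A2: add {3} — 3 (White) has 3→2.
A3 = A2; e.g. 0 (Black) can still go to 4. Fixed point.
White's attractor = {1, 2, 3}; Black avoids the target exactly from the complement.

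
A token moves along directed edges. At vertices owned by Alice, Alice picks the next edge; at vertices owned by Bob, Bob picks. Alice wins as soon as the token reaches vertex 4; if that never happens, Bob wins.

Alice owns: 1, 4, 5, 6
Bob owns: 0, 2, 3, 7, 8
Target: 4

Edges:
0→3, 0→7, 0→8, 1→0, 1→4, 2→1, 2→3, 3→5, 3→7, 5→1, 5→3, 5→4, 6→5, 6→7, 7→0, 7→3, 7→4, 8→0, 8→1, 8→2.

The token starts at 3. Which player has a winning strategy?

Bob

A0 = {4}
A1: add {1, 5} — 1 (Alice) has 1→4; 5 (Alice) has 5→4.
A2: add {6} — 6 (Alice) has 6→5.
A3 = A2; e.g. 0 (Bob) can still go to 3. Fixed point.
3 never enters the attractor, so Bob can avoid the target forever.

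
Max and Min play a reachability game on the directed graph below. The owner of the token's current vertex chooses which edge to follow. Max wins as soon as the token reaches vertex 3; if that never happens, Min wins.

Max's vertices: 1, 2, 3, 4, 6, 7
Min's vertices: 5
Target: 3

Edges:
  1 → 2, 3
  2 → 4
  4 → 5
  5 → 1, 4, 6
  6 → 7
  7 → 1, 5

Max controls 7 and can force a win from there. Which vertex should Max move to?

1

A0 = {3}
A1: add {1} — 1 (Max) has 1→3.
A2: add {7} — 7 (Max) has 7→1.
A3: add {6} — 6 (Max) has 6→7.
A4 = A3; e.g. 2 (Max) has no edge into A3. Fixed point.
From 7, successor 1 is in the attractor (rank 1); the other successor 5 is not.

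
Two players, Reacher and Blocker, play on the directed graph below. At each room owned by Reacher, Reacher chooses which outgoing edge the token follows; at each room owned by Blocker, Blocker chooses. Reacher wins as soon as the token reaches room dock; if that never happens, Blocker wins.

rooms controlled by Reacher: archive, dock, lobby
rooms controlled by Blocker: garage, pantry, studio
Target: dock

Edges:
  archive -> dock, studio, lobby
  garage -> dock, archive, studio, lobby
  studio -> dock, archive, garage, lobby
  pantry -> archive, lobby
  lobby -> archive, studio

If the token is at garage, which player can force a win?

Blocker

A0 = {dock}
A1: add {archive} — archive (Reacher) has archive→dock.
A2: add {lobby} — lobby (Reacher) has lobby→archive.
A3: add {pantry} — pantry (Blocker): all of {archive, lobby} already in.
A4 = A3; e.g. garage (Blocker) can still go to studio. Fixed point.
garage never enters the attractor, so Blocker can avoid the target forever.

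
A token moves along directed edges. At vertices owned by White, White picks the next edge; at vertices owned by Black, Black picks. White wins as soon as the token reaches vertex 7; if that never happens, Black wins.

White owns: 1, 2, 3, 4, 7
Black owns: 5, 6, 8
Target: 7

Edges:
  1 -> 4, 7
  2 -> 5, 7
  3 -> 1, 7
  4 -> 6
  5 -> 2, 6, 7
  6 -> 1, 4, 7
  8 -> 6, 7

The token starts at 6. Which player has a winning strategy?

Black

A0 = {7}
A1: add {1, 2, 3} — 1 (White) has 1→7; 2 (White) has 2→7; 3 (White) has 3→7.
A2 = A1; e.g. 4 (White) has no edge into A1. Fixed point.
6 never enters the attractor, so Black can avoid the target forever.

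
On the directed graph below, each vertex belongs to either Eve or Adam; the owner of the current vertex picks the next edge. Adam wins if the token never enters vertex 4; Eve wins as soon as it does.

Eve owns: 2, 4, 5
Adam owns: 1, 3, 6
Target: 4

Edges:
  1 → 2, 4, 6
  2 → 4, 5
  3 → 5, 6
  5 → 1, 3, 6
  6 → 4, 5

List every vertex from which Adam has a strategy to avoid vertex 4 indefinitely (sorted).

1, 3, 5, 6

A0 = {4}
A1: add {2} — 2 (Eve) has 2→4.
A2 = A1; e.g. 1 (Adam) can still go to 6. Fixed point.
Eve's attractor = {2, 4}; Adam avoids the target exactly from the complement.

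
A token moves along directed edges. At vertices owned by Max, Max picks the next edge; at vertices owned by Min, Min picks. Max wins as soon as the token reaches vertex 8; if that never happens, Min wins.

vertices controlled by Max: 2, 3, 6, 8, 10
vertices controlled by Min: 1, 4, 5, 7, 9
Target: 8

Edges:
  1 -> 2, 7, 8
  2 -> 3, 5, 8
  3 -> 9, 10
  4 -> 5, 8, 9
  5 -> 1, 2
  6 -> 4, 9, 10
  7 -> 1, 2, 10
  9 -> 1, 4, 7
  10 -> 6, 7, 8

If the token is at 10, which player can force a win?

Max

A0 = {8}
A1: add {2, 10} — 2 (Max) has 2→8; 10 (Max) has 10→8.
10 ∈ A1, so Max can force the target.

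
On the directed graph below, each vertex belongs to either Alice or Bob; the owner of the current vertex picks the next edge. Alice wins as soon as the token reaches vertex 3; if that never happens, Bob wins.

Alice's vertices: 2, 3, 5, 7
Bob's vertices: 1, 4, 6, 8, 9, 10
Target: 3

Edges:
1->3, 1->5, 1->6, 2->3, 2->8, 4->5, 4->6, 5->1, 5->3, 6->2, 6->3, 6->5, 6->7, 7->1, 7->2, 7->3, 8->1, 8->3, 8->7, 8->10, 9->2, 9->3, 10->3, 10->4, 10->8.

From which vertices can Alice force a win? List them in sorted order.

A0 = {3}
A1: add {2, 5, 7} — 2 (Alice) has 2→3; 5 (Alice) has 5→3; 7 (Alice) has 7→3.
A2: add {6, 9} — 6 (Bob): all of {2, 3, 5, 7} already in; 9 (Bob): all of {2, 3} already in.
A3: add {1, 4} — 1 (Bob): all of {3, 5, 6} already in; 4 (Bob): all of {5, 6} already in.
A4 = A3; e.g. 8 (Bob) can still go to 10. Fixed point.
Alice's winning region = {1, 2, 3, 4, 5, 6, 7, 9}.

1, 2, 3, 4, 5, 6, 7, 9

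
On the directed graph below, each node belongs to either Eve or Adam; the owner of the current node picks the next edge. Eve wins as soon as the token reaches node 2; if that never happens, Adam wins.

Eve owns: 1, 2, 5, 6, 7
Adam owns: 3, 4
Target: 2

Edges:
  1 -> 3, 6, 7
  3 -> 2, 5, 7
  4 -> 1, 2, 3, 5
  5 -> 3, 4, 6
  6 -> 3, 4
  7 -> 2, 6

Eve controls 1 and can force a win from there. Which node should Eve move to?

7

A0 = {2}
A1: add {7} — 7 (Eve) has 7→2.
A2: add {1} — 1 (Eve) has 1→7.
A3 = A2; e.g. 3 (Adam) can still go to 5. Fixed point.
From 1, successor 7 is in the attractor (rank 1); the other successors 3, 6 are not.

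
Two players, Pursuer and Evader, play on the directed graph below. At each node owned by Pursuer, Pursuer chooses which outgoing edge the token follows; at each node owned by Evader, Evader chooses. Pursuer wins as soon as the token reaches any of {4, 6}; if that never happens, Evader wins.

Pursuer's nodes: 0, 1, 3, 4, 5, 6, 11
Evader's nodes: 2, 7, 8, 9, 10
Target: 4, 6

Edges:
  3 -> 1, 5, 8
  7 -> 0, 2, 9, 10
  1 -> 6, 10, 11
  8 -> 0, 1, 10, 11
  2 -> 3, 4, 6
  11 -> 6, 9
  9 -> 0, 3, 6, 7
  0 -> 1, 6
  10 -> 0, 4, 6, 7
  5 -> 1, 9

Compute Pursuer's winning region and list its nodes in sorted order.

0, 1, 2, 3, 4, 5, 6, 11

A0 = {4, 6}
A1: add {0, 1, 11} — 0 (Pursuer) has 0→6; 1 (Pursuer) has 1→6; 11 (Pursuer) has 11→6.
A2: add {3, 5} — 3 (Pursuer) has 3→1; 5 (Pursuer) has 5→1.
A3: add {2} — 2 (Evader): all of {3, 4, 6} already in.
A4 = A3; e.g. 7 (Evader) can still go to 9. Fixed point.
Pursuer's winning region = {0, 1, 2, 3, 4, 5, 6, 11}.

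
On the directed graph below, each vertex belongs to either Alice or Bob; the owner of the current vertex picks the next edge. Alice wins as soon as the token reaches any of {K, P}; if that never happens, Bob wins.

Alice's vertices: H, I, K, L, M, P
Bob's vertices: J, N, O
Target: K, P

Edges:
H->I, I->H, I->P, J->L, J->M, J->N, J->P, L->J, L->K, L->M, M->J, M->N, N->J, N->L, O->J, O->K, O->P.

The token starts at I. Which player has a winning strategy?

Alice

A0 = {K, P}
A1: add {I, L} — I (Alice) has I→P; L (Alice) has L→K.
I ∈ A1, so Alice can force the target.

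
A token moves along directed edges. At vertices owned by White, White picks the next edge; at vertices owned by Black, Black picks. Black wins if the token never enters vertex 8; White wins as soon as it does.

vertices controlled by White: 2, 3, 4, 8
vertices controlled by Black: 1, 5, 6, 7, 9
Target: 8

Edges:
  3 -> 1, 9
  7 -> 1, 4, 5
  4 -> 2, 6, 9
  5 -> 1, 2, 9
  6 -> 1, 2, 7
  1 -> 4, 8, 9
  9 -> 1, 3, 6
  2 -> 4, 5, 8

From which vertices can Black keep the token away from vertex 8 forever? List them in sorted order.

1, 3, 5, 6, 7, 9

A0 = {8}
A1: add {2} — 2 (White) has 2→8.
A2: add {4} — 4 (White) has 4→2.
A3 = A2; e.g. 1 (Black) can still go to 9. Fixed point.
White's attractor = {2, 4, 8}; Black avoids the target exactly from the complement.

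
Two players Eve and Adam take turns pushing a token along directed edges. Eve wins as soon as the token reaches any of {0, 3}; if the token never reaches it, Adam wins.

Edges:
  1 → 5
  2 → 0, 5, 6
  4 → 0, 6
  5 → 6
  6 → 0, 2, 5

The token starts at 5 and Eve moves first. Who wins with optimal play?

Adam

Track states (vertex, player-to-move).
A0 = {(0,Eve), (0,Adam), (3,Eve), (3,Adam)}
A1: add {(2,Eve), (4,Eve), (6,Eve)}.
A2: add {(4,Adam), (5,Adam)}.
A3: add {(1,Eve)}.
A4 = A3; e.g. (1,Adam) stays out. (5,Eve) never enters ⇒ Adam avoids the target.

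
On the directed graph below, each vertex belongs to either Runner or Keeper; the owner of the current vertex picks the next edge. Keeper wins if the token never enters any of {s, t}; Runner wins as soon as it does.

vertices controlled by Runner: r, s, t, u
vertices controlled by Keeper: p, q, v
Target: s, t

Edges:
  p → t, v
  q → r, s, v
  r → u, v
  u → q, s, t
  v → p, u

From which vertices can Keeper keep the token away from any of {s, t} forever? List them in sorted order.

p, q, v

A0 = {s, t}
A1: add {u} — u (Runner) has u→s.
A2: add {r} — r (Runner) has r→u.
A3 = A2; e.g. p (Keeper) can still go to v. Fixed point.
Runner's attractor = {r, s, t, u}; Keeper avoids the target exactly from the complement.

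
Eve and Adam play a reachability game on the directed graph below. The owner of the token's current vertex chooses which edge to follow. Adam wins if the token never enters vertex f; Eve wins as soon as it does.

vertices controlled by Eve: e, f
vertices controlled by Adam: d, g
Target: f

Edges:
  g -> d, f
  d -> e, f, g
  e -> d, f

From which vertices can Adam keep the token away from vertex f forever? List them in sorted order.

A0 = {f}
A1: add {e} — e (Eve) has e→f.
A2 = A1; e.g. d (Adam) can still go to g. Fixed point.
Eve's attractor = {e, f}; Adam avoids the target exactly from the complement.

d, g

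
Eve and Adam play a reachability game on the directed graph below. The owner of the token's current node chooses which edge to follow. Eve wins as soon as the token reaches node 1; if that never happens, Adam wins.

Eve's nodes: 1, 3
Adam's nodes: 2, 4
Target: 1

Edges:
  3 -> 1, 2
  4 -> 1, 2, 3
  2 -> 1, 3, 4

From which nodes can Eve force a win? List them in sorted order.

A0 = {1}
A1: add {3} — 3 (Eve) has 3→1.
A2 = A1; e.g. 2 (Adam) can still go to 4. Fixed point.
Eve's winning region = {1, 3}.

1, 3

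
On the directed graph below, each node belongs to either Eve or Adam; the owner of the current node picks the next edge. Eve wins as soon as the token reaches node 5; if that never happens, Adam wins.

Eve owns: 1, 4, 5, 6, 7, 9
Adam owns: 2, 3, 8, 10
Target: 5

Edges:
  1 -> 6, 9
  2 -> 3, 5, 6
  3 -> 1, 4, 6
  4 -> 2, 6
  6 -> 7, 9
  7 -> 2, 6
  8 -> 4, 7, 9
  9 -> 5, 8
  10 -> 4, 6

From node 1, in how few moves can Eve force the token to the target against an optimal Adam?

A0 = {5}
A1: add {9} — 9 (Eve) has 9→5.
A2: add {1, 6} — 1 (Eve) has 1→9; 6 (Eve) has 6→9.
1 enters the attractor at level 2, so Eve can force the target in 2 moves from there.

2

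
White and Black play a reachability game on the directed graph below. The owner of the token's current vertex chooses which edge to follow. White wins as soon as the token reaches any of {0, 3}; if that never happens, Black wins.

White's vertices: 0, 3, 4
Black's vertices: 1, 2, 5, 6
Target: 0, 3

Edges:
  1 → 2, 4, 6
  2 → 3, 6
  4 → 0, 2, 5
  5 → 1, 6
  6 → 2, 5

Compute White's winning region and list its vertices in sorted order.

0, 3, 4

A0 = {0, 3}
A1: add {4} — 4 (White) has 4→0.
A2 = A1; e.g. 1 (Black) can still go to 2. Fixed point.
White's winning region = {0, 3, 4}.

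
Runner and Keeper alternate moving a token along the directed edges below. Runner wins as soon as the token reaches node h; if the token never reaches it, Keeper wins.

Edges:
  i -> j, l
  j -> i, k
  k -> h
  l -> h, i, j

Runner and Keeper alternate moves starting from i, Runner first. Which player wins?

Track states (vertex, player-to-move).
A0 = {(h,Runner), (h,Keeper)}
A1: add {(k,Runner), (k,Keeper), (l,Runner)}.
A2: add {(j,Runner)}.
A3: add {(i,Keeper)}.
A4 = A3; e.g. (i,Runner) stays out. (i,Runner) never enters ⇒ Keeper avoids the target.

Keeper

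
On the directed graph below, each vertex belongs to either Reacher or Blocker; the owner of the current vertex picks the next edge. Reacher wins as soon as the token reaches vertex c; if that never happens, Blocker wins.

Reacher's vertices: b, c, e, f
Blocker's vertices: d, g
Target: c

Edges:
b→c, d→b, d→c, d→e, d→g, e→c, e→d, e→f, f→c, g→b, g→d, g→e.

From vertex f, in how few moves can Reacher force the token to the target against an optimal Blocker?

1

A0 = {c}
A1: add {b, e, f} — b (Reacher) has b→c; e (Reacher) has e→c; f (Reacher) has f→c.
A2 = A1; e.g. d (Blocker) can still go to g. Fixed point.
f enters the attractor at level 1, so Reacher can force the target in 1 move from there.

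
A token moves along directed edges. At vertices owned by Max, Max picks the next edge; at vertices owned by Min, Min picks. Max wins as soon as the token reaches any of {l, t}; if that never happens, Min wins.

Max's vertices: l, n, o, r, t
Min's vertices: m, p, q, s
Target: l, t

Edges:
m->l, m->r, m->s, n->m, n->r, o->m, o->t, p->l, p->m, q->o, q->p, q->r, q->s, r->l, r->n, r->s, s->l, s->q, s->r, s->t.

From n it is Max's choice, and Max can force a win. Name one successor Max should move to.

r

A0 = {l, t}
A1: add {o, r} — o (Max) has o→t; r (Max) has r→l.
A2: add {n} — n (Max) has n→r.
A3 = A2; e.g. m (Min) can still go to s. Fixed point.
From n, successor r is in the attractor (rank 1); the other successor m is not.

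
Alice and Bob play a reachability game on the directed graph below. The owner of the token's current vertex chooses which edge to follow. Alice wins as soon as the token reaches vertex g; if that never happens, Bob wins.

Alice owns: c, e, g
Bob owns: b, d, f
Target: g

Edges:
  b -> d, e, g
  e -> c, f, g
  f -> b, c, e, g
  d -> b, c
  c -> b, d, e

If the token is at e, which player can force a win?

Alice

A0 = {g}
A1: add {e} — e (Alice) has e→g.
e ∈ A1, so Alice can force the target.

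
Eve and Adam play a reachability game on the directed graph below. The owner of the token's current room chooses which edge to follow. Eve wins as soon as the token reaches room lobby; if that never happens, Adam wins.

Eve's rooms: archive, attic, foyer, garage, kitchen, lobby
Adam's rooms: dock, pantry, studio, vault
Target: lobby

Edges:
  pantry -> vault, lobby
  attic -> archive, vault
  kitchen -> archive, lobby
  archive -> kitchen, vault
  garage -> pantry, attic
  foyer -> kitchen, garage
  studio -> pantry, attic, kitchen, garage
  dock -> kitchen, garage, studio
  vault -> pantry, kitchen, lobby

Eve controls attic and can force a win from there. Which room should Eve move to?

archive

A0 = {lobby}
A1: add {kitchen} — kitchen (Eve) has kitchen→lobby.
A2: add {archive, foyer} — archive (Eve) has archive→kitchen; foyer (Eve) has foyer→kitchen.
A3: add {attic} — attic (Eve) has attic→archive.
A4: add {garage} — garage (Eve) has garage→attic.
A5 = A4; e.g. pantry (Adam) can still go to vault. Fixed point.
From attic, successor archive is in the attractor (rank 2); the other successor vault is not.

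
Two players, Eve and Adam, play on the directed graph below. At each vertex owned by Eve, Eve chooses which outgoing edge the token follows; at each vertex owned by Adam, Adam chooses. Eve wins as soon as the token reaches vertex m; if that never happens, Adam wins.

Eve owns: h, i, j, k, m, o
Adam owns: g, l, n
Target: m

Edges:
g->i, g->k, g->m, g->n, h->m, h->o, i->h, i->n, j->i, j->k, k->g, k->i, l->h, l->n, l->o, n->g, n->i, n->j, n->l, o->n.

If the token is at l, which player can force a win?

Adam

A0 = {m}
A1: add {h} — h (Eve) has h→m.
A2: add {i} — i (Eve) has i→h.
A3: add {j, k} — j (Eve) has j→i; k (Eve) has k→i.
A4 = A3; e.g. g (Adam) can still go to n. Fixed point.
l never enters the attractor, so Adam can avoid the target forever.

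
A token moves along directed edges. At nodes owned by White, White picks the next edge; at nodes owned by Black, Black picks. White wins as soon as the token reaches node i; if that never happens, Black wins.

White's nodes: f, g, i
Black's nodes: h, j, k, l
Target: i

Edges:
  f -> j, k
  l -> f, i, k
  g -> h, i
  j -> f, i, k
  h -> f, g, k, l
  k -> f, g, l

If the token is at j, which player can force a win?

A0 = {i}
A1: add {g} — g (White) has g→i.
A2 = A1; e.g. f (White) has no edge into A1. Fixed point.
j never enters the attractor, so Black can avoid the target forever.

Black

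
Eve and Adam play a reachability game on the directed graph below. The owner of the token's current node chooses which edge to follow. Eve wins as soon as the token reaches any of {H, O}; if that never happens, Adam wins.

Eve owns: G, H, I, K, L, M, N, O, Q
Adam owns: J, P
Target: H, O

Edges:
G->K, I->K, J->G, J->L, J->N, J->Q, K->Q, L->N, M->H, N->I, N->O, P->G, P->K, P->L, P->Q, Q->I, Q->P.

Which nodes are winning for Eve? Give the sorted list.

H, L, M, N, O

A0 = {H, O}
A1: add {M, N} — M (Eve) has M→H; N (Eve) has N→O.
A2: add {L} — L (Eve) has L→N.
A3 = A2; e.g. G (Eve) has no edge into A2. Fixed point.
Eve's winning region = {H, L, M, N, O}.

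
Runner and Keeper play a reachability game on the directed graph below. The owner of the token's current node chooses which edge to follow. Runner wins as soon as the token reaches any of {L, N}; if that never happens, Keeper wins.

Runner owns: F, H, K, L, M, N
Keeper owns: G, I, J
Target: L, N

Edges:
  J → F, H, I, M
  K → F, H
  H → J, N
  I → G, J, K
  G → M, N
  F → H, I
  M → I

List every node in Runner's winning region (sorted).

A0 = {L, N}
A1: add {H} — H (Runner) has H→N.
A2: add {F, K} — F (Runner) has F→H; K (Runner) has K→H.
A3 = A2; e.g. G (Keeper) can still go to M. Fixed point.
Runner's winning region = {F, H, K, L, N}.

F, H, K, L, N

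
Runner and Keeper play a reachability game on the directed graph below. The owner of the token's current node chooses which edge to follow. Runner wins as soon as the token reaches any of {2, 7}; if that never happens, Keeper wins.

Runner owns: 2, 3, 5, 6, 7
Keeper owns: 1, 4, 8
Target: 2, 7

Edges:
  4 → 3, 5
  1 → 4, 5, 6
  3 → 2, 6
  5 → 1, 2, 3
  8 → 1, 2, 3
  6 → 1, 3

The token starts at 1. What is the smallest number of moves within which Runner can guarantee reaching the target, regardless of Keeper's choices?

A0 = {2, 7}
A1: add {3, 5} — 3 (Runner) has 3→2; 5 (Runner) has 5→2.
A2: add {4, 6} — 4 (Keeper): all of {3, 5} already in; 6 (Runner) has 6→3.
A3: add {1} — 1 (Keeper): all of {4, 5, 6} already in.
1 enters the attractor at level 3, so Runner can force the target in 3 moves from there.

3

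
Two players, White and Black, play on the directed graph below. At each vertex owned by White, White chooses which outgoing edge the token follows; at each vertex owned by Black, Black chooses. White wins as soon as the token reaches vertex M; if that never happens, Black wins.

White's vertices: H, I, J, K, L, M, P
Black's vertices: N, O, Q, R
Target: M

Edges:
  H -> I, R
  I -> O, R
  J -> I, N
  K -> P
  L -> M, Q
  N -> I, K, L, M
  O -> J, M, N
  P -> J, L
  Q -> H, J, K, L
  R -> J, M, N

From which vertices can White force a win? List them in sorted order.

A0 = {M}
A1: add {L} — L (White) has L→M.
A2: add {P} — P (White) has P→L.
A3: add {K} — K (White) has K→P.
A4 = A3; e.g. H (White) has no edge into A3. Fixed point.
White's winning region = {K, L, M, P}.

K, L, M, P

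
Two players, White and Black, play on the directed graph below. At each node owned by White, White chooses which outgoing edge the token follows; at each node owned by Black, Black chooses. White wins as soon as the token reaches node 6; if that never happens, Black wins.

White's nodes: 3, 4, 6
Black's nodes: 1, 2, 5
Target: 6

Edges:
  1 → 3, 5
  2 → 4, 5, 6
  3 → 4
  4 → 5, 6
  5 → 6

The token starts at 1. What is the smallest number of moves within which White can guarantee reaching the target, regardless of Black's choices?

A0 = {6}
A1: add {4, 5} — 4 (White) has 4→6; 5 (Black): all of {6} already in.
A2: add {2, 3} — 2 (Black): all of {4, 5, 6} already in; 3 (White) has 3→4.
A3: add {1} — 1 (Black): all of {3, 5} already in.
A3 = all vertices. Fixed point.
1 enters the attractor at level 3, so White can force the target in 3 moves from there.

3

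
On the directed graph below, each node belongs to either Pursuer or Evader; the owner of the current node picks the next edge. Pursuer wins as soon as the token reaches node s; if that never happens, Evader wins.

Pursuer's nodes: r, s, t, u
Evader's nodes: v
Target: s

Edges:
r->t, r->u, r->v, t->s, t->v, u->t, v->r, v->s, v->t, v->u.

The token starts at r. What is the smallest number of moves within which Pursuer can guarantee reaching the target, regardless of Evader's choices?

2

A0 = {s}
A1: add {t} — t (Pursuer) has t→s.
A2: add {r, u} — r (Pursuer) has r→t; u (Pursuer) has u→t.
r enters the attractor at level 2, so Pursuer can force the target in 2 moves from there.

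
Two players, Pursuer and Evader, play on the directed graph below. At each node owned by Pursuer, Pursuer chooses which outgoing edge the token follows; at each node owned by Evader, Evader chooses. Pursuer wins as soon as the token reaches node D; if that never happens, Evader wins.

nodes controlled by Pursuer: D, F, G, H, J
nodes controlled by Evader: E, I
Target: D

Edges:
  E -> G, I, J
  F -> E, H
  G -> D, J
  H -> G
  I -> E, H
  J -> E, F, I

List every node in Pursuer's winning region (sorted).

D, F, G, H, J

A0 = {D}
A1: add {G} — G (Pursuer) has G→D.
A2: add {H} — H (Pursuer) has H→G.
A3: add {F} — F (Pursuer) has F→H.
A4: add {J} — J (Pursuer) has J→F.
A5 = A4; e.g. E (Evader) can still go to I. Fixed point.
Pursuer's winning region = {D, F, G, H, J}.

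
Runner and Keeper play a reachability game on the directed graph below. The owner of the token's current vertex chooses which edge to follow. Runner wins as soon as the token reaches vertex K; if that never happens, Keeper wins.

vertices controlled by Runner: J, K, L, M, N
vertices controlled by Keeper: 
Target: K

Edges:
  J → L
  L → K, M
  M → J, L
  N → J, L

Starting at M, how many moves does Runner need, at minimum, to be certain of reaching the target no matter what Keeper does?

2

A0 = {K}
A1: add {L} — L (Runner) has L→K.
A2: add {J, M, N} — J (Runner) has J→L; M (Runner) has M→L; N (Runner) has N→L.
A2 = all vertices. Fixed point.
M enters the attractor at level 2, so Runner can force the target in 2 moves from there.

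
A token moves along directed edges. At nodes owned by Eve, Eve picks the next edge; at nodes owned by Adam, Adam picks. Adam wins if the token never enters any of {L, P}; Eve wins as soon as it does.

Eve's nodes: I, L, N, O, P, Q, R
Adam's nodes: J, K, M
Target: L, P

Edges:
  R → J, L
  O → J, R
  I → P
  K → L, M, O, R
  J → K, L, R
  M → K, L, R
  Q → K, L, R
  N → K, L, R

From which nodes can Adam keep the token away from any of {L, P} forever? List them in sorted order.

J, K, M

A0 = {L, P}
A1: add {I, N, Q, R} — I (Eve) has I→P; N (Eve) has N→L; Q (Eve) has Q→L; R (Eve) has R→L.
A2: add {O} — O (Eve) has O→R.
A3 = A2; e.g. J (Adam) can still go to K. Fixed point.
Eve's attractor = {I, L, N, O, P, Q, R}; Adam avoids the target exactly from the complement.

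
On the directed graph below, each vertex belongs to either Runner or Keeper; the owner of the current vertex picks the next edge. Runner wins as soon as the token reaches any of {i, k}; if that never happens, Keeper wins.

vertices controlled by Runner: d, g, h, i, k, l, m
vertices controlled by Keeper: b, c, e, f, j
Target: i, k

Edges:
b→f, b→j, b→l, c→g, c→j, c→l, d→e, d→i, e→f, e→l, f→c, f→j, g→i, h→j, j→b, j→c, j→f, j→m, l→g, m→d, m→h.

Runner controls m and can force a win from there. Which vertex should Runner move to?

d

A0 = {i, k}
A1: add {d, g} — d (Runner) has d→i; g (Runner) has g→i.
A2: add {l, m} — l (Runner) has l→g; m (Runner) has m→d.
A3 = A2; e.g. b (Keeper) can still go to f. Fixed point.
From m, successor d is in the attractor (rank 1); the other successor h is not.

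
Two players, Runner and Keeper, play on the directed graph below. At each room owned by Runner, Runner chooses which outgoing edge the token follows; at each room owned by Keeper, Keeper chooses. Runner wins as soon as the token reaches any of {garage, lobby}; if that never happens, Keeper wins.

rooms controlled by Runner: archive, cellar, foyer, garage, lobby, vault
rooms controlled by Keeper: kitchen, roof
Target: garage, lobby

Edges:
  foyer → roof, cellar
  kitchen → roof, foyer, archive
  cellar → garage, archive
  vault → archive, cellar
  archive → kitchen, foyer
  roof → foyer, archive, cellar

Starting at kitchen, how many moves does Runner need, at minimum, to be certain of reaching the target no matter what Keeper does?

5

A0 = {garage, lobby}
A1: add {cellar} — cellar (Runner) has cellar→garage.
A2: add {foyer, vault} — foyer (Runner) has foyer→cellar; vault (Runner) has vault→cellar.
A3: add {archive} — archive (Runner) has archive→foyer.
A4: add {roof} — roof (Keeper): all of {foyer, archive, cellar} already in.
A5: add {kitchen} — kitchen (Keeper): all of {roof, foyer, archive} already in.
A5 = all vertices. Fixed point.
kitchen enters the attractor at level 5, so Runner can force the target in 5 moves from there.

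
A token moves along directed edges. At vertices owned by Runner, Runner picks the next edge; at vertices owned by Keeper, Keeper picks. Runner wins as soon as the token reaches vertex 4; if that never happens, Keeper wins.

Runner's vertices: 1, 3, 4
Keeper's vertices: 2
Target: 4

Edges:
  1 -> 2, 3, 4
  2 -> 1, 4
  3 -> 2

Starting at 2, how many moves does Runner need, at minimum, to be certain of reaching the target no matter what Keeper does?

2

A0 = {4}
A1: add {1} — 1 (Runner) has 1→4.
A2: add {2} — 2 (Keeper): all of {1, 4} already in.
2 enters the attractor at level 2, so Runner can force the target in 2 moves from there.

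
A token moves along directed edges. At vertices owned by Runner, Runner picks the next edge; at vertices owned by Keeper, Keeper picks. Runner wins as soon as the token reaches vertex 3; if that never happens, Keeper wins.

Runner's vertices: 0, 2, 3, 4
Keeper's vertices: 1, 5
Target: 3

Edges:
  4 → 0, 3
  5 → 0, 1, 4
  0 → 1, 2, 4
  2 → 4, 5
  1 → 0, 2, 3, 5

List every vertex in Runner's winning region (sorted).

A0 = {3}
A1: add {4} — 4 (Runner) has 4→3.
A2: add {0, 2} — 0 (Runner) has 0→4; 2 (Runner) has 2→4.
A3 = A2; e.g. 1 (Keeper) can still go to 5. Fixed point.
Runner's winning region = {0, 2, 3, 4}.

0, 2, 3, 4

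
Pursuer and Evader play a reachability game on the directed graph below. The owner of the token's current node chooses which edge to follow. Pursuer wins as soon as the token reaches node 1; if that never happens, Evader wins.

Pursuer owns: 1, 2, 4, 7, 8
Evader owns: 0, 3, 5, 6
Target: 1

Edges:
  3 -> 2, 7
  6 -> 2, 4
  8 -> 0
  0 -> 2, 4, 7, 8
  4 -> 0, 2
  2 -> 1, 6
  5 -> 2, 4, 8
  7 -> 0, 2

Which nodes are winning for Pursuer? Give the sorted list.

A0 = {1}
A1: add {2} — 2 (Pursuer) has 2→1.
A2: add {4, 7} — 4 (Pursuer) has 4→2; 7 (Pursuer) has 7→2.
A3: add {3, 6} — 3 (Evader): all of {2, 7} already in; 6 (Evader): all of {2, 4} already in.
A4 = A3; e.g. 0 (Evader) can still go to 8. Fixed point.
Pursuer's winning region = {1, 2, 3, 4, 6, 7}.

1, 2, 3, 4, 6, 7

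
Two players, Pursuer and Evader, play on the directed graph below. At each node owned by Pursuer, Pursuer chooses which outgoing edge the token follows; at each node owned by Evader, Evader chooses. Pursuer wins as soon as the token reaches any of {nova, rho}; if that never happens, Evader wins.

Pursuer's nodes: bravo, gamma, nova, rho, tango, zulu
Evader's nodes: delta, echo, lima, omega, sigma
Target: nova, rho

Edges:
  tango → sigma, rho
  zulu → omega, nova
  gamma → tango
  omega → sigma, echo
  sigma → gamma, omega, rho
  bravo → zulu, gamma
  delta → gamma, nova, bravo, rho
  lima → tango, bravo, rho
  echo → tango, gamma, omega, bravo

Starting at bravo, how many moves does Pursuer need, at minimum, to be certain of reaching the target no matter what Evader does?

2

A0 = {nova, rho}
A1: add {tango, zulu} — tango (Pursuer) has tango→rho; zulu (Pursuer) has zulu→nova.
A2: add {bravo, gamma} — gamma (Pursuer) has gamma→tango; bravo (Pursuer) has bravo→zulu.
bravo enters the attractor at level 2, so Pursuer can force the target in 2 moves from there.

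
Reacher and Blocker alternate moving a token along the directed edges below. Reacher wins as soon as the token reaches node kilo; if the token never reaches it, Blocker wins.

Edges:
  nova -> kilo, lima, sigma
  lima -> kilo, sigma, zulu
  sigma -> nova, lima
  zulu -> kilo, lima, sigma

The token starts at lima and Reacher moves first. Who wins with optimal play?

Reacher

Track states (vertex, player-to-move).
A0 = {(kilo,Reacher), (kilo,Blocker)}
A1: add {(nova,Reacher), (lima,Reacher), (zulu,Reacher)}.
(lima,Reacher) ∈ A1 ⇒ Reacher forces the target.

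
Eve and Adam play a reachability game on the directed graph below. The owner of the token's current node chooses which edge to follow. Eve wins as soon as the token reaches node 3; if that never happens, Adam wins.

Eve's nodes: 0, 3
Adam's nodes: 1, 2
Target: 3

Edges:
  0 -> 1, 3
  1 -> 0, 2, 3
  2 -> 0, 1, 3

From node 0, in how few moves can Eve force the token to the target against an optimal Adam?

A0 = {3}
A1: add {0} — 0 (Eve) has 0→3.
A2 = A1; e.g. 1 (Adam) can still go to 2. Fixed point.
0 enters the attractor at level 1, so Eve can force the target in 1 move from there.

1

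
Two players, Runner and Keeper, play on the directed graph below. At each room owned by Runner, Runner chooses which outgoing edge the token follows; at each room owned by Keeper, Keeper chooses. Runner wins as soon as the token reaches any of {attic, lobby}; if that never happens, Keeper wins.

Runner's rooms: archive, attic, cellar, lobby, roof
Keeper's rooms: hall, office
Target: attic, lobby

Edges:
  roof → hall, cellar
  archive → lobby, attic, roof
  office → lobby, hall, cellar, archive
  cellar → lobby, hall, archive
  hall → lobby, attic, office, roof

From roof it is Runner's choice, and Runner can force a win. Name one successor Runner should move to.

cellar

A0 = {attic, lobby}
A1: add {archive, cellar} — cellar (Runner) has cellar→lobby; archive (Runner) has archive→lobby.
A2: add {roof} — roof (Runner) has roof→cellar.
A3 = A2; e.g. office (Keeper) can still go to hall. Fixed point.
From roof, successor cellar is in the attractor (rank 1); the other successor hall is not.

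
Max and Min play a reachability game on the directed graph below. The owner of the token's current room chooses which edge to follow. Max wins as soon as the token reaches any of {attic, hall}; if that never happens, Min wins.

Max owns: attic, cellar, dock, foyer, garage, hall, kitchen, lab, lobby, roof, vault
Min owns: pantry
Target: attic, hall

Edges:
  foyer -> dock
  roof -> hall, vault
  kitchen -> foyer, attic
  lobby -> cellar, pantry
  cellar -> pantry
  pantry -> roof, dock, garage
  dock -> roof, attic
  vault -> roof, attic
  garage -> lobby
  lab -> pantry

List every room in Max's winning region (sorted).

attic, dock, foyer, hall, kitchen, roof, vault

A0 = {attic, hall}
A1: add {dock, kitchen, roof, vault} — vault (Max) has vault→attic; roof (Max) has roof→hall; dock (Max) has dock→attic; kitchen (Max) has kitchen→attic.
A2: add {foyer} — foyer (Max) has foyer→dock.
A3 = A2; e.g. cellar (Max) has no edge into A2. Fixed point.
Max's winning region = {attic, dock, foyer, hall, kitchen, roof, vault}.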